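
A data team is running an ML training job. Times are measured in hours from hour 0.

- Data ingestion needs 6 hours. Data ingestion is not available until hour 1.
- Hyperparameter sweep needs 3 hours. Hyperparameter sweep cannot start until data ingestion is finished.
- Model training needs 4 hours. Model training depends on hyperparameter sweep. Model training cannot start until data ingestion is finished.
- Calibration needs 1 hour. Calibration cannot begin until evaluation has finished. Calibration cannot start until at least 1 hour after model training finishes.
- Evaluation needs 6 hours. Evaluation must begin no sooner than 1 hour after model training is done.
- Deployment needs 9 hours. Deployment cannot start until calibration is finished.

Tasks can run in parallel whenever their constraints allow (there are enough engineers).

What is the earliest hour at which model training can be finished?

Data ingestion cannot begin until its own release at hour 1. It runs from hour 1 to 1 + 6 = hour 7.
Hyperparameter sweep cannot begin until data ingestion (finishes hour 7). It runs from hour 7 to 7 + 3 = hour 10.
For model training: hyperparameter sweep (finishes hour 10); data ingestion (finishes hour 7). Taking the maximum gives a start of hour 10, and it finishes at 10 + 4 = hour 14.

14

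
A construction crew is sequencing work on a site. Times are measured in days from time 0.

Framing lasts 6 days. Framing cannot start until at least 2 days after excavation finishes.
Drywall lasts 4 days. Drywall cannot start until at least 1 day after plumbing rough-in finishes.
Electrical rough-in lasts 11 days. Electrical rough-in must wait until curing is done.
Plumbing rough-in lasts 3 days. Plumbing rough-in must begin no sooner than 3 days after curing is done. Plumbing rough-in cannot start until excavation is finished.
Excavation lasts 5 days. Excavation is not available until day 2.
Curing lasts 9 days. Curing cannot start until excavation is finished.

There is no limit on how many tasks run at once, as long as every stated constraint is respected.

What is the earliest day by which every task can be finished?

After its own release at day 2, excavation can start at day 2 and finishes at day 7.
Framing waits on excavation (finishes day 7, plus 2-day gap → day 9), so it starts at day 9 and finishes at 9 + 6 = day 15.
Curing cannot begin until excavation (finishes day 7). It runs from day 7 to 7 + 9 = day 16.
Electrical rough-in waits on curing (finishes day 16), so it starts at day 16 and finishes at 16 + 11 = day 27.
For plumbing rough-in: curing (finishes day 16, plus 3-day gap → day 19); excavation (finishes day 7). Taking the maximum gives a start of day 19, and it finishes at 19 + 3 = day 22.
Drywall waits on plumbing rough-in (finishes day 22, plus 1-day gap → day 23), so it starts at day 23 and finishes at 23 + 4 = day 27.
All tasks are finished once the last one completes. Finish times: Excavation at 7, Curing at 16, Framing at 15, Plumbing rough-in at 22, Electrical rough-in at 27, Drywall at 27. The latest is day 27.

27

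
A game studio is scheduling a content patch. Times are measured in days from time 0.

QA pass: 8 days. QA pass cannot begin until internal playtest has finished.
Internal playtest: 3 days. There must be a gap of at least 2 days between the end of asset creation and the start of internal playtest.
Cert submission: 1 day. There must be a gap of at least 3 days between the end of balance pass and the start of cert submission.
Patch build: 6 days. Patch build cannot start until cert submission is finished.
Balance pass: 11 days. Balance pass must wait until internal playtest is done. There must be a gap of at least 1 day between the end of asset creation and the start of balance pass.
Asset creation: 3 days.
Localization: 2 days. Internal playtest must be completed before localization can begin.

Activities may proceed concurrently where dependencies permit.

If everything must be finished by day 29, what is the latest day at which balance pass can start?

8

Nothing follows patch build; the deadline of day 29 is its only limit. It must start by 29 − 6 = day 23.
Since patch build (must start by day 23) depends on it, cert submission must finish by day 23. Backing off its 1-day duration gives a latest start of day 22.
Balance pass feeds into cert submission (must start by day 22, minus 3-day gap → day 19); so balance pass must finish by day 19 and therefore start by day 8.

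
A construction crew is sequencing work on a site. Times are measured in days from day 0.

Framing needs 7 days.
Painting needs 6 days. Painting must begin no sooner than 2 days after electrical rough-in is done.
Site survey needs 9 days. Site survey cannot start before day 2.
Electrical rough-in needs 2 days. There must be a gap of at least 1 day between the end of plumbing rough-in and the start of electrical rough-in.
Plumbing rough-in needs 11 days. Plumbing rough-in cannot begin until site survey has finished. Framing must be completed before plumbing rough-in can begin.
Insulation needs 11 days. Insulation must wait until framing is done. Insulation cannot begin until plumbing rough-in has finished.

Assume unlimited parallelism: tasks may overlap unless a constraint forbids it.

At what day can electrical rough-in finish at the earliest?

25

Framing can start immediately at day 0; it finishes at day 7.
Site survey waits on its own release at day 2, so it starts at day 2 and finishes at 2 + 9 = day 11.
Plumbing rough-in has to wait for site survey (finishes day 11); framing (finishes day 7). The latest of these is day 11, so plumbing rough-in runs day 11 to 11 + 11 = day 22.
Electrical rough-in waits on plumbing rough-in (finishes day 22, plus 1-day gap → day 23), so it starts at day 23 and finishes at 23 + 2 = day 25.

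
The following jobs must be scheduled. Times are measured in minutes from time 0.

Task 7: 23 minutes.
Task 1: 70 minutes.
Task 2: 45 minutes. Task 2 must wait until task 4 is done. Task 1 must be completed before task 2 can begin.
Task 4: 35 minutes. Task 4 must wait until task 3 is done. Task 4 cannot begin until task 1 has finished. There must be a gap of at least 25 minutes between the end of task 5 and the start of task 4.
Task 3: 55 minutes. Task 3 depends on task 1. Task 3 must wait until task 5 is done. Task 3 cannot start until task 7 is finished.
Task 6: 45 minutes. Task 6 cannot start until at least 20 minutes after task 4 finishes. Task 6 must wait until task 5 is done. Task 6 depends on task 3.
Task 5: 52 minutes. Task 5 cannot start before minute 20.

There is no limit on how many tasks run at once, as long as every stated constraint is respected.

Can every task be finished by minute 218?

No

Task 7 has no prerequisites, so it starts at minute 0 and finishes at minute 23.
Task 5 waits on its own release at minute 20, so it starts at minute 20 and finishes at 20 + 52 = minute 72.
Task 1 has no prerequisites, so it starts at minute 0 and finishes at minute 70.
Task 3 has to wait for task 1 (finishes minute 70); task 5 (finishes minute 72); task 7 (finishes minute 23). The latest of these is minute 72, so task 3 runs minute 72 to 72 + 55 = minute 127.
For task 4: task 3 (finishes minute 127); task 1 (finishes minute 70); task 5 (finishes minute 72, plus 25-minute gap → minute 97). Taking the maximum gives a start of minute 127, and it finishes at 127 + 35 = minute 162.
Task 6 cannot start until task 4 (finishes minute 162, plus 20-minute gap → minute 182); task 5 (finishes minute 72); task 3 (finishes minute 127). The controlling bound is minute 182, so task 6 finishes at 182 + 45 = minute 227.
Task 2 cannot start until task 4 (finishes minute 162); task 1 (finishes minute 70). The controlling bound is minute 162, so task 2 finishes at 162 + 45 = minute 207.
The earliest everything can be done is minute 227, which is after the deadline of 218, so it is not possible.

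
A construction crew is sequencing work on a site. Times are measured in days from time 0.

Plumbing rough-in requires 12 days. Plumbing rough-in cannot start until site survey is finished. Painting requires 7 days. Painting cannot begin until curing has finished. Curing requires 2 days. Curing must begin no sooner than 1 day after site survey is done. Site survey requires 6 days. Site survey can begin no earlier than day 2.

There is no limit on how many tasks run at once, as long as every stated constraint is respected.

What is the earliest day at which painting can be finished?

Site survey waits on its own release at day 2, so it starts at day 2 and finishes at 2 + 6 = day 8.
After site survey (finishes day 8, plus 1-day gap → day 9), curing can start at day 9 and finishes at day 11.
Painting waits on curing (finishes day 11), so it starts at day 11 and finishes at 11 + 7 = day 18.

18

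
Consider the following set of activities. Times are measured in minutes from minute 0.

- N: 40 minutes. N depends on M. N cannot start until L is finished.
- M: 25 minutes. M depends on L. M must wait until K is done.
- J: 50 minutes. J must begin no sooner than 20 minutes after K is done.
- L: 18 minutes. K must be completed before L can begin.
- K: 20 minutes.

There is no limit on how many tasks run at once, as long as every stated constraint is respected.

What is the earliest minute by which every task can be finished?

Nothing blocks K, so it runs from minute 0 to minute 20.
L waits on K (finishes minute 20), so it starts at minute 20 and finishes at 20 + 18 = minute 38.
M has to wait for L (finishes minute 38); K (finishes minute 20). The latest of these is minute 38, so M runs minute 38 to 38 + 25 = minute 63.
For N: M (finishes minute 63); L (finishes minute 38). Taking the maximum gives a start of minute 63, and it finishes at 63 + 40 = minute 103.
J cannot begin until K (finishes minute 20, plus 20-minute gap → minute 40). It runs from minute 40 to 40 + 50 = minute 90.
All tasks are finished once the last one completes. Finish times: J at 90, K at 20, L at 38, M at 63, N at 103. The latest is minute 103.

103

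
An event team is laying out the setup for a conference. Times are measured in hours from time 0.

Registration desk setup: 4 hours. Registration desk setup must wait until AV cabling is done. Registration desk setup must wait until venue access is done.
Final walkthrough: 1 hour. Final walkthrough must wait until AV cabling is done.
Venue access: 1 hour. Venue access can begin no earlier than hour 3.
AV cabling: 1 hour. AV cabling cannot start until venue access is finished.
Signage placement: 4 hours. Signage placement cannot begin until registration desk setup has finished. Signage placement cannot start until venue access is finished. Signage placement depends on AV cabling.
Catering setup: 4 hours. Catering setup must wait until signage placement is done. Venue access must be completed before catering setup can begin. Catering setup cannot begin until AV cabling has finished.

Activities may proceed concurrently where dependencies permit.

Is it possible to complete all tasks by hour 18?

Venue access cannot begin until its own release at hour 3. It runs from hour 3 to 3 + 1 = hour 4.
AV cabling waits on venue access (finishes hour 4), so it starts at hour 4 and finishes at 4 + 1 = hour 5.
Final walkthrough waits on AV cabling (finishes hour 5), so it starts at hour 5 and finishes at 5 + 1 = hour 6.
Registration desk setup has to wait for AV cabling (finishes hour 5); venue access (finishes hour 4). The latest of these is hour 5, so registration desk setup runs hour 5 to 5 + 4 = hour 9.
Signage placement needs all of registration desk setup (finishes hour 9); venue access (finishes hour 4); AV cabling (finishes hour 5). That puts its earliest start at hour 9; it finishes at 9 + 4 = hour 13.
Catering setup cannot start until signage placement (finishes hour 13); venue access (finishes hour 4); AV cabling (finishes hour 5). The controlling bound is hour 13, so catering setup finishes at 13 + 4 = hour 17.
Every task is finished by hour 17, which is no later than the deadline of 18, so the schedule is feasible.

Yes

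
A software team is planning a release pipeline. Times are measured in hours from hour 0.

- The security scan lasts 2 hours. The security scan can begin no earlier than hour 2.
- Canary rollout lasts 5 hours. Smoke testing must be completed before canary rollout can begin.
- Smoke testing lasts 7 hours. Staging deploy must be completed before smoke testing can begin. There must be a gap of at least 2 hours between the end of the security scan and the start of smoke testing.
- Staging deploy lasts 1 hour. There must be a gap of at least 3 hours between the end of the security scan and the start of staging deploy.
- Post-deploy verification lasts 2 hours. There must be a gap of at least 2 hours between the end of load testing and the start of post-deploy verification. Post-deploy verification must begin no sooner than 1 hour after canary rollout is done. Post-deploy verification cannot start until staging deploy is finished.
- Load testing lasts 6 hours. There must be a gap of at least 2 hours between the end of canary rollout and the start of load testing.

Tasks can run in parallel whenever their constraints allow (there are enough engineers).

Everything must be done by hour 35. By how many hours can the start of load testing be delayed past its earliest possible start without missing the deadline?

3

The security scan waits on its own release at hour 2, so it starts at hour 2 and finishes at 2 + 2 = hour 4.
After the security scan (finishes hour 4, plus 3-hour gap → hour 7), staging deploy can start at hour 7 and finishes at hour 8.
Smoke testing has to wait for staging deploy (finishes hour 8); the security scan (finishes hour 4, plus 2-hour gap → hour 6). The latest of these is hour 8, so smoke testing runs hour 8 to 8 + 7 = hour 15.
Canary rollout waits on smoke testing (finishes hour 15), so it starts at hour 15 and finishes at 15 + 5 = hour 20.
Load testing cannot begin until canary rollout (finishes hour 20, plus 2-hour gap → hour 22). It runs from hour 22 to 22 + 6 = hour 28.

Working backward from the deadline:
To finish by hour 35, post-deploy verification (duration 2) must start no later than hour 33.
Load testing has to be done before post-deploy verification (must start by hour 33, minus 2-hour gap → hour 31). That means finishing by hour 31, i.e. starting by 31 − 6 = hour 25.
So load testing can start as early as hour 22 and as late as hour 25, giving 25 − 22 = 3 hours of slack.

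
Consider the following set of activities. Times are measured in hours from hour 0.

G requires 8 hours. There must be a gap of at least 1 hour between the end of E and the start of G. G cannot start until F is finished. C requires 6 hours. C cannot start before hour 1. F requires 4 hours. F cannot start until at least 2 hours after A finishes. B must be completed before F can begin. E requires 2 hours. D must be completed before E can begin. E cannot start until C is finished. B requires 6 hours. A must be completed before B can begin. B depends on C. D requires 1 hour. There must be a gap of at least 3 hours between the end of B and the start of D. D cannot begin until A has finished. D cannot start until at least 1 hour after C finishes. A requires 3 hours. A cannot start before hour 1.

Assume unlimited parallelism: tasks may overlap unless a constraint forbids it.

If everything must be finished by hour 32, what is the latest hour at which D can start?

20

G has no dependents, so it just needs to finish by hour 32. Starting by 32 − 8 = hour 24 achieves that.
E has to be done before G (must start by hour 24, minus 1-hour gap → hour 23). That means finishing by hour 23, i.e. starting by 23 − 2 = hour 21.
D feeds into E (must start by hour 21); so D must finish by hour 21 and therefore start by hour 20.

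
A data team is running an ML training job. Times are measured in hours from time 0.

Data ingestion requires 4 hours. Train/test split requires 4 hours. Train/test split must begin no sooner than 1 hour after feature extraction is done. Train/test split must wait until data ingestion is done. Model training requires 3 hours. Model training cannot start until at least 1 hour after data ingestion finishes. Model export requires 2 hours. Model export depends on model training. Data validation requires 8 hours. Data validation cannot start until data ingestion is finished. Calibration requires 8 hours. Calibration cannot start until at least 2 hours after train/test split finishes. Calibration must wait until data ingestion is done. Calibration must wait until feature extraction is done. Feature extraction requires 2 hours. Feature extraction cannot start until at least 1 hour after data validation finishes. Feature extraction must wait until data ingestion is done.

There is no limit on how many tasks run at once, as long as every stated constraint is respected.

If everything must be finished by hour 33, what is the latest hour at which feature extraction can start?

16

Nothing follows calibration; the deadline of hour 33 is its only limit. It must start by 33 − 8 = hour 25.
Since calibration (must start by hour 25, minus 2-hour gap → hour 23) depends on it, train/test split must finish by hour 23. Backing off its 4-hour duration gives a latest start of hour 19.
For feature extraction: train/test split (must start by hour 19, minus 1-hour gap → hour 18); calibration (must start by hour 25). The most restrictive is hour 18; with a 2-hour duration, feature extraction must start by hour 16.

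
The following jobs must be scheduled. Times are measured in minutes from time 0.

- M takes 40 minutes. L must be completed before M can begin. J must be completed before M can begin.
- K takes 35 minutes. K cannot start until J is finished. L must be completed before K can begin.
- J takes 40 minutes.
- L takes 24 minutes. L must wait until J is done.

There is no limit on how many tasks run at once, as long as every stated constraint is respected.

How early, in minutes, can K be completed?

99

J can start immediately at minute 0; it finishes at minute 40.
L waits on J (finishes minute 40), so it starts at minute 40 and finishes at 40 + 24 = minute 64.
K cannot start until J (finishes minute 40); L (finishes minute 64). The controlling bound is minute 64, so K finishes at 64 + 35 = minute 99.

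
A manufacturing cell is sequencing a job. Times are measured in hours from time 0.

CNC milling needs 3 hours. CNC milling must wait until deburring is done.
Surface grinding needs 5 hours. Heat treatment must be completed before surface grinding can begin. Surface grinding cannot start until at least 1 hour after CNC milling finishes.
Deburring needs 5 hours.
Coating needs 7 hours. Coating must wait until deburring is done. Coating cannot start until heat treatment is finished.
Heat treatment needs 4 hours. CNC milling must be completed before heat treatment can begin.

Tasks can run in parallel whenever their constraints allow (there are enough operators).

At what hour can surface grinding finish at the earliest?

Nothing blocks deburring, so it runs from hour 0 to hour 5.
After deburring (finishes hour 5), CNC milling can start at hour 5 and finishes at hour 8.
Heat treatment cannot begin until CNC milling (finishes hour 8). It runs from hour 8 to 8 + 4 = hour 12.
Surface grinding has to wait for heat treatment (finishes hour 12); CNC milling (finishes hour 8, plus 1-hour gap → hour 9). The latest of these is hour 12, so surface grinding runs hour 12 to 12 + 5 = hour 17.

17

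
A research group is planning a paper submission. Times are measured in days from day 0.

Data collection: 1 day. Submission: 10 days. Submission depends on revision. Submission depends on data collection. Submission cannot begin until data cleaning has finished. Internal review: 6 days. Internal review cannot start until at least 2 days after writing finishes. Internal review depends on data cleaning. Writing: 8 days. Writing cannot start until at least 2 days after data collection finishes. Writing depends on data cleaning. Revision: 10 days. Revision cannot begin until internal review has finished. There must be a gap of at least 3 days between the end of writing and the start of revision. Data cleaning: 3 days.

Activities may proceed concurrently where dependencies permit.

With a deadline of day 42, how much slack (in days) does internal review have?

3

Data cleaning can start immediately at day 0; it finishes at day 3.
Nothing blocks data collection, so it runs from day 0 to day 1.
Writing cannot start until data collection (finishes day 1, plus 2-day gap → day 3); data cleaning (finishes day 3). The controlling bound is day 3, so writing finishes at 3 + 8 = day 11.
Internal review cannot start until writing (finishes day 11, plus 2-day gap → day 13); data cleaning (finishes day 3). The controlling bound is day 13, so internal review finishes at 13 + 6 = day 19.

Working backward from the deadline:
Nothing follows submission; the deadline of day 42 is its only limit. It must start by 42 − 10 = day 32.
Revision must finish before submission (must start by day 32). With a 10-day duration, revision must start by 32 − 10 = day 22.
Internal review feeds into revision (must start by day 22); so internal review must finish by day 22 and therefore start by day 16.
So internal review can start as early as day 13 and as late as day 16, giving 16 − 13 = 3 days of slack.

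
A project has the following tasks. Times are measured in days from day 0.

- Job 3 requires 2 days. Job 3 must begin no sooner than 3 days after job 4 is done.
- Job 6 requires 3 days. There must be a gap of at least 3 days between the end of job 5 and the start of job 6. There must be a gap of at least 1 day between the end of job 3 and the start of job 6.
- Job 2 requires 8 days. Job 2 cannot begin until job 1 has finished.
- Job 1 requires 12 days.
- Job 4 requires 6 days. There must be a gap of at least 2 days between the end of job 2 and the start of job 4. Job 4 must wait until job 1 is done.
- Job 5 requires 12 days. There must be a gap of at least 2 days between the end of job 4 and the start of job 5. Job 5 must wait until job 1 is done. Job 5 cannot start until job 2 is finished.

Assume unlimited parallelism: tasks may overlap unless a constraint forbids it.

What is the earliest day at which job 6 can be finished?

48

Job 1 can start immediately at day 0; it finishes at day 12.
Job 2 cannot begin until job 1 (finishes day 12). It runs from day 12 to 12 + 8 = day 20.
Job 4 needs all of job 2 (finishes day 20, plus 2-day gap → day 22); job 1 (finishes day 12). That puts its earliest start at day 22; it finishes at 22 + 6 = day 28.
Job 5 has to wait for job 4 (finishes day 28, plus 2-day gap → day 30); job 1 (finishes day 12); job 2 (finishes day 20). The latest of these is day 30, so job 5 runs day 30 to 30 + 12 = day 42.
Job 3 waits on job 4 (finishes day 28, plus 3-day gap → day 31), so it starts at day 31 and finishes at 31 + 2 = day 33.
For job 6: job 5 (finishes day 42, plus 3-day gap → day 45); job 3 (finishes day 33, plus 1-day gap → day 34). Taking the maximum gives a start of day 45, and it finishes at 45 + 3 = day 48.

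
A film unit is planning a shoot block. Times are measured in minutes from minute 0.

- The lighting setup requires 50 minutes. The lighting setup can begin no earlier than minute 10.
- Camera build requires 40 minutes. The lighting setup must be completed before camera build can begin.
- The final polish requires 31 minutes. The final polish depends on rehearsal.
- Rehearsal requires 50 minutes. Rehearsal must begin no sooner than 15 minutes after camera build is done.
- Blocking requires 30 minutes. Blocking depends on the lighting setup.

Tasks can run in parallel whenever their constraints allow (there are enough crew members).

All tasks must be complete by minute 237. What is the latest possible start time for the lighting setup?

51

The final polish has no dependents, so it just needs to finish by minute 237. Starting by 237 − 31 = minute 206 achieves that.
Since the final polish (must start by minute 206) depends on it, rehearsal must finish by minute 206. Backing off its 50-minute duration gives a latest start of minute 156.
Camera build feeds into rehearsal (must start by minute 156, minus 15-minute gap → minute 141); so camera build must finish by minute 141 and therefore start by minute 101.
Blocking must finish by minute 237; it takes 30 minutes, so it must start by 237 − 30 = minute 207.
For the lighting setup: camera build (must start by minute 101); blocking (must start by minute 207). The most restrictive is minute 101; with a 50-minute duration, the lighting setup must start by minute 51.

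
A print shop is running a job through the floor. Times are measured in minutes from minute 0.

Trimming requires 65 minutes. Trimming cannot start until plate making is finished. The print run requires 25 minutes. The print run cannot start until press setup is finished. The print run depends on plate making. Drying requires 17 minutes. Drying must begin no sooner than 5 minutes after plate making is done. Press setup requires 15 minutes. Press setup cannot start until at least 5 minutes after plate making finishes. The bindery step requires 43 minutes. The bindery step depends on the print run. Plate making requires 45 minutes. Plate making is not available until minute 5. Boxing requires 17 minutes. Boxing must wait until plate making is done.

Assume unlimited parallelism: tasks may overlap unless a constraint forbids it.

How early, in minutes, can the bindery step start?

Plate making cannot begin until its own release at minute 5. It runs from minute 5 to 5 + 45 = minute 50.
Press setup waits on plate making (finishes minute 50, plus 5-minute gap → minute 55), so it starts at minute 55 and finishes at 55 + 15 = minute 70.
The print run needs all of press setup (finishes minute 70); plate making (finishes minute 50). That puts its earliest start at minute 70; it finishes at 70 + 25 = minute 95.
The bindery step waits on the print run (finishes minute 95), so the earliest it can start is minute 95.

95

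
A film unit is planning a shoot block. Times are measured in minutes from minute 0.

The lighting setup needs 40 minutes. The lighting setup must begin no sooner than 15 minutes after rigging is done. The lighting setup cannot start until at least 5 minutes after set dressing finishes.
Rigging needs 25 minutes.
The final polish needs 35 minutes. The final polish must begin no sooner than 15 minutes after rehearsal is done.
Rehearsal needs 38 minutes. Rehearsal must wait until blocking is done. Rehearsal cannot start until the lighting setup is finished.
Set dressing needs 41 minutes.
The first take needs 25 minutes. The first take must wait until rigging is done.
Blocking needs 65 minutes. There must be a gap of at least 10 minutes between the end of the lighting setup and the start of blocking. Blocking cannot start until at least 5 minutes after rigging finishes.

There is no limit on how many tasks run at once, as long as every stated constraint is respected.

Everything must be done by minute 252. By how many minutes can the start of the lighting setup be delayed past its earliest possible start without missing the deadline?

3

Set dressing can start immediately at minute 0; it finishes at minute 41.
Nothing blocks rigging, so it runs from minute 0 to minute 25.
The lighting setup needs all of rigging (finishes minute 25, plus 15-minute gap → minute 40); set dressing (finishes minute 41, plus 5-minute gap → minute 46). That puts its earliest start at minute 46; it finishes at 46 + 40 = minute 86.

Working backward from the deadline:
The final polish must finish by minute 252; it takes 35 minutes, so it must start by 252 − 35 = minute 217.
Since the final polish (must start by minute 217, minus 15-minute gap → minute 202) depends on it, rehearsal must finish by minute 202. Backing off its 38-minute duration gives a latest start of minute 164.
Blocking must finish before rehearsal (must start by minute 164). With a 65-minute duration, blocking must start by 164 − 65 = minute 99.
The lighting setup has several dependents: blocking (must start by minute 99, minus 10-minute gap → minute 89); rehearsal (must start by minute 164). The earliest of those limits is minute 89, so the lighting setup must start by 89 − 40 = minute 49.
So the lighting setup can start as early as minute 46 and as late as minute 49, giving 49 − 46 = 3 minutes of slack.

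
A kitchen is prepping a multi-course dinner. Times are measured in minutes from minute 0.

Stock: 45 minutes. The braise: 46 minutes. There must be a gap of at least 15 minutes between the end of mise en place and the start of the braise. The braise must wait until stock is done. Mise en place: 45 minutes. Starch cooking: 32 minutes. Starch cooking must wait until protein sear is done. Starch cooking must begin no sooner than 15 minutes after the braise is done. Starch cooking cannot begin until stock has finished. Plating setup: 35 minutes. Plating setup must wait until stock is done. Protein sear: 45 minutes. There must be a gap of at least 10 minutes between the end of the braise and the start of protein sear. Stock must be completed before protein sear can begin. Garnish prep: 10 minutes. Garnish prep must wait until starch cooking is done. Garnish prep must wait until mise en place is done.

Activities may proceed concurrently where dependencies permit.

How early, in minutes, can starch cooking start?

Stock has no prerequisites, so it starts at minute 0 and finishes at minute 45.
Mise en place has no prerequisites, so it starts at minute 0 and finishes at minute 45.
For the braise: mise en place (finishes minute 45, plus 15-minute gap → minute 60); stock (finishes minute 45). Taking the maximum gives a start of minute 60, and it finishes at 60 + 46 = minute 106.
For protein sear: the braise (finishes minute 106, plus 10-minute gap → minute 116); stock (finishes minute 45). Taking the maximum gives a start of minute 116, and it finishes at 116 + 45 = minute 161.
Starch cooking waits on protein sear (finishes minute 161); the braise (finishes minute 106, plus 15-minute gap → minute 121); stock (finishes minute 45). The latest of these is minute 161, which is the earliest starch cooking can start.

161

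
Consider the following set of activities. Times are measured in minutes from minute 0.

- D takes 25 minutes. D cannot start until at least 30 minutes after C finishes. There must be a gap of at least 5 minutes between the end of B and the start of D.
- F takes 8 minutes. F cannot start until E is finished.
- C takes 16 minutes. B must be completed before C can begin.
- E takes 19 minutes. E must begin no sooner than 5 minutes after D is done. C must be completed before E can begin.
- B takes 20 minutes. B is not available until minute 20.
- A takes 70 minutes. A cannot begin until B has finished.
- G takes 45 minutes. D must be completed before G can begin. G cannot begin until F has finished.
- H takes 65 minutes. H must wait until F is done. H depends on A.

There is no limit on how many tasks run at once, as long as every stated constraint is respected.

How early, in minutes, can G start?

143

B waits on its own release at minute 20, so it starts at minute 20 and finishes at 20 + 20 = minute 40.
After B (finishes minute 40), C can start at minute 40 and finishes at minute 56.
D cannot start until C (finishes minute 56, plus 30-minute gap → minute 86); B (finishes minute 40, plus 5-minute gap → minute 45). The controlling bound is minute 86, so D finishes at 86 + 25 = minute 111.
E has to wait for D (finishes minute 111, plus 5-minute gap → minute 116); C (finishes minute 56). The latest of these is minute 116, so E runs minute 116 to 116 + 19 = minute 135.
F cannot begin until E (finishes minute 135). It runs from minute 135 to 135 + 8 = minute 143.
G waits on D (finishes minute 111); F (finishes minute 143). The latest of these is minute 143, which is the earliest G can start.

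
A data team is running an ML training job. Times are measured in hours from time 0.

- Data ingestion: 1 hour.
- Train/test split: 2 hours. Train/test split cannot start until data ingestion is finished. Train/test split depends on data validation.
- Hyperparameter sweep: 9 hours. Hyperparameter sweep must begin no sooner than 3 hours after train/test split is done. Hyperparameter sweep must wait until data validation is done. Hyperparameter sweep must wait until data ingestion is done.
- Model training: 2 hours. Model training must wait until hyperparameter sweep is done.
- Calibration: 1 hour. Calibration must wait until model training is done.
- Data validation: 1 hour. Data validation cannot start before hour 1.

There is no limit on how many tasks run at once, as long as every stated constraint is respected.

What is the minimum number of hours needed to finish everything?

Data validation cannot begin until its own release at hour 1. It runs from hour 1 to 1 + 1 = hour 2.
Data ingestion has no prerequisites, so it starts at hour 0 and finishes at hour 1.
Train/test split has to wait for data ingestion (finishes hour 1); data validation (finishes hour 2). The latest of these is hour 2, so train/test split runs hour 2 to 2 + 2 = hour 4.
Hyperparameter sweep needs all of train/test split (finishes hour 4, plus 3-hour gap → hour 7); data validation (finishes hour 2); data ingestion (finishes hour 1). That puts its earliest start at hour 7; it finishes at 7 + 9 = hour 16.
Model training waits on hyperparameter sweep (finishes hour 16), so it starts at hour 16 and finishes at 16 + 2 = hour 18.
After model training (finishes hour 18), calibration can start at hour 18 and finishes at hour 19.
All tasks are finished once the last one completes. Finish times: Data ingestion at 1, Data validation at 2, Train/test split at 4, Hyperparameter sweep at 16, Model training at 18, Calibration at 19. The latest is hour 19.

19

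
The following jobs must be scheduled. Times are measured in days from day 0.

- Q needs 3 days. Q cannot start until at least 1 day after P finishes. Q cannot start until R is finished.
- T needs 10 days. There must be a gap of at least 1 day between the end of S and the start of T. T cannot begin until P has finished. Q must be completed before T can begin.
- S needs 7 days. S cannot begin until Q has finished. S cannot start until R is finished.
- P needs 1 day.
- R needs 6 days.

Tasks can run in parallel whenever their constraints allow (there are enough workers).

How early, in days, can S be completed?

16

R can start immediately at day 0; it finishes at day 6.
P can start immediately at day 0; it finishes at day 1.
For Q: P (finishes day 1, plus 1-day gap → day 2); R (finishes day 6). Taking the maximum gives a start of day 6, and it finishes at 6 + 3 = day 9.
S has to wait for Q (finishes day 9); R (finishes day 6). The latest of these is day 9, so S runs day 9 to 9 + 7 = day 16.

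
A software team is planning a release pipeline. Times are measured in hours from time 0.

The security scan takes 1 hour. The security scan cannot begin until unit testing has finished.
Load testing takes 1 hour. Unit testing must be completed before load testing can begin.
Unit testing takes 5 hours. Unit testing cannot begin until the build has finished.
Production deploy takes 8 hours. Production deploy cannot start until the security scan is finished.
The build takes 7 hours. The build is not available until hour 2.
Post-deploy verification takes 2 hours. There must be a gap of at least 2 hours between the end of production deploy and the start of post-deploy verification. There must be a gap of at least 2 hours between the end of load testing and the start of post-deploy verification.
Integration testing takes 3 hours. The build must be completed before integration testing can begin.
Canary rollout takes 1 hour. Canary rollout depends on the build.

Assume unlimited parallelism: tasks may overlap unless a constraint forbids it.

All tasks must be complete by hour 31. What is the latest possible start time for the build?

Post-deploy verification must finish by hour 31; it takes 2 hours, so it must start by 31 − 2 = hour 29.
Production deploy must finish before post-deploy verification (must start by hour 29, minus 2-hour gap → hour 27). With an 8-hour duration, production deploy must start by 27 − 8 = hour 19.
The security scan must finish before production deploy (must start by hour 19). With a 1-hour duration, the security scan must start by 19 − 1 = hour 18.
Load testing must finish before post-deploy verification (must start by hour 29, minus 2-hour gap → hour 27). With a 1-hour duration, load testing must start by 27 − 1 = hour 26.
Unit testing has several dependents: the security scan (must start by hour 18); load testing (must start by hour 26). The earliest of those limits is hour 18, so unit testing must start by 18 − 5 = hour 13.
To finish by hour 31, integration testing (duration 3) must start no later than hour 28.
Nothing follows canary rollout; the deadline of hour 31 is its only limit. It must start by 31 − 1 = hour 30.
For the build: unit testing (must start by hour 13); integration testing (must start by hour 28); canary rollout (must start by hour 30). The most restrictive is hour 13; with a 7-hour duration, the build must start by hour 6.

6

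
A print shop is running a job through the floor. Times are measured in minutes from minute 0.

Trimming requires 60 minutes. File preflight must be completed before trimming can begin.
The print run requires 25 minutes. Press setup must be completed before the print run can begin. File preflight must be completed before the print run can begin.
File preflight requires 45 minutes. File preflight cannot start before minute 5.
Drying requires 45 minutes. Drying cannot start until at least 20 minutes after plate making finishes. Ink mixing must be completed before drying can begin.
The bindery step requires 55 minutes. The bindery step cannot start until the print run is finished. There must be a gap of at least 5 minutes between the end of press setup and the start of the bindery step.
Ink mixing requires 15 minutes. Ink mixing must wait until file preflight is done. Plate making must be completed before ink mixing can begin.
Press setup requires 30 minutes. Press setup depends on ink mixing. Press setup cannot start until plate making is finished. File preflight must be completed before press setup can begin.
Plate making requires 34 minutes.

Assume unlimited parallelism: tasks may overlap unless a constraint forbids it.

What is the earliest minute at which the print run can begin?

Nothing blocks plate making, so it runs from minute 0 to minute 34.
File preflight cannot begin until its own release at minute 5. It runs from minute 5 to 5 + 45 = minute 50.
For ink mixing: file preflight (finishes minute 50); plate making (finishes minute 34). Taking the maximum gives a start of minute 50, and it finishes at 50 + 15 = minute 65.
For press setup: ink mixing (finishes minute 65); plate making (finishes minute 34); file preflight (finishes minute 50). Taking the maximum gives a start of minute 65, and it finishes at 65 + 30 = minute 95.
The print run waits on press setup (finishes minute 95); file preflight (finishes minute 50). The latest of these is minute 95, which is the earliest the print run can start.

95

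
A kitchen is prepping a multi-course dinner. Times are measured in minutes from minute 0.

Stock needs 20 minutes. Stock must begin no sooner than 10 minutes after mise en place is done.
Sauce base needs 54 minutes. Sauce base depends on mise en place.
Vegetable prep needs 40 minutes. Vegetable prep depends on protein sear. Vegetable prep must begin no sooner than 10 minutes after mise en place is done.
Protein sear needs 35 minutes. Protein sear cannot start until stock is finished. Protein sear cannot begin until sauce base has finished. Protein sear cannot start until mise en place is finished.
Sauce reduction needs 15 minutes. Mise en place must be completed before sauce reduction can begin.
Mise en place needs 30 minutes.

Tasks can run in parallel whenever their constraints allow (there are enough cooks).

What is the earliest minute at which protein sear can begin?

Mise en place has no prerequisites, so it starts at minute 0 and finishes at minute 30.
Sauce base cannot begin until mise en place (finishes minute 30). It runs from minute 30 to 30 + 54 = minute 84.
After mise en place (finishes minute 30, plus 10-minute gap → minute 40), stock can start at minute 40 and finishes at minute 60.
Protein sear waits on stock (finishes minute 60); sauce base (finishes minute 84); mise en place (finishes minute 30). The latest of these is minute 84, which is the earliest protein sear can start.

84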